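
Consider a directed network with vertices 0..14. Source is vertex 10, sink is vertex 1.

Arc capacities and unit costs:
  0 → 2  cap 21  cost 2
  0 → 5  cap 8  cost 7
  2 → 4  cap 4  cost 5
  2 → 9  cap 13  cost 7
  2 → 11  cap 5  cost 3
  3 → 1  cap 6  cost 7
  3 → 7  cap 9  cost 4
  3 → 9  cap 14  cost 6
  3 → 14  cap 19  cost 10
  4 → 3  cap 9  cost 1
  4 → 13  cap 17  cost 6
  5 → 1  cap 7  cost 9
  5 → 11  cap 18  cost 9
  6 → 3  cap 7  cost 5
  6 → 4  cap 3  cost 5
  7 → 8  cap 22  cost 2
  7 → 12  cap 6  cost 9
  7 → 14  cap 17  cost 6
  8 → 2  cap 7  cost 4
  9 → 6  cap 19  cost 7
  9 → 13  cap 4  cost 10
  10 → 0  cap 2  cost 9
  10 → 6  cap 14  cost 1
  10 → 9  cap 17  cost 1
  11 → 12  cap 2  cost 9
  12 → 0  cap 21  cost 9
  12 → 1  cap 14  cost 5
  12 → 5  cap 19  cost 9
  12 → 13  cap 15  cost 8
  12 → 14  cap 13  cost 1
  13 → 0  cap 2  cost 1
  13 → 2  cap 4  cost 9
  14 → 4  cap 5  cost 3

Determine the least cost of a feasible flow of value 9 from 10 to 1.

shortest-cost path #1: 10→6→3→1 push 6 @ unit cost 13 (adds 78)
shortest-cost path #2: 10→6→3→7→12→1 push 1 @ unit cost 24 (adds 24)
shortest-cost path #3: 10→0→5→1 push 2 @ unit cost 25 (adds 50)
total cost = 152

Minimum cost for 9 units: 152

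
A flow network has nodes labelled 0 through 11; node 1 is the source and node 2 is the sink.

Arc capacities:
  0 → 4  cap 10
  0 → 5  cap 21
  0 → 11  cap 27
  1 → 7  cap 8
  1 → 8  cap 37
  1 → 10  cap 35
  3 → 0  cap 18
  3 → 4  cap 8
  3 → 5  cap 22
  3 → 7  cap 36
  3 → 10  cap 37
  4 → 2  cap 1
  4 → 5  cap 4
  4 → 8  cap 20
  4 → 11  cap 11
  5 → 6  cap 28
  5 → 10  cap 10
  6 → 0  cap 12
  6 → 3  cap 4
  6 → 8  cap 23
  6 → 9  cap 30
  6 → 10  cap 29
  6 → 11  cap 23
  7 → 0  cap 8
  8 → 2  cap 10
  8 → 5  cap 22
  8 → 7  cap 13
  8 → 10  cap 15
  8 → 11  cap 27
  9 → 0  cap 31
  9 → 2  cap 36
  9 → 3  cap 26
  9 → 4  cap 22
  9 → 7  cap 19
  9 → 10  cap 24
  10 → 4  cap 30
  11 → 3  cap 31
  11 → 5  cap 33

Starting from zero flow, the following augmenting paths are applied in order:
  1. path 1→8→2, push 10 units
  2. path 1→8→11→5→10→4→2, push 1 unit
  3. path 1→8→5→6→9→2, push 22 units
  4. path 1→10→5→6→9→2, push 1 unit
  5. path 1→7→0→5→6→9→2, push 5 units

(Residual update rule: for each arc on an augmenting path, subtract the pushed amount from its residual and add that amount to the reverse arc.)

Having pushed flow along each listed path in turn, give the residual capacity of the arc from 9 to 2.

after path 1 (1→8→2, push 10): res(9,2)=36
after path 2 (1→8→11→5→10→4→2, push 1): res(9,2)=36
after path 3 (1→8→5→6→9→2, push 22): res(9,2)=14
after path 4 (1→10→5→6→9→2, push 1): res(9,2)=13
after path 5 (1→7→0→5→6→9→2, push 5): res(9,2)=8

Residual capacity of (9,2): 8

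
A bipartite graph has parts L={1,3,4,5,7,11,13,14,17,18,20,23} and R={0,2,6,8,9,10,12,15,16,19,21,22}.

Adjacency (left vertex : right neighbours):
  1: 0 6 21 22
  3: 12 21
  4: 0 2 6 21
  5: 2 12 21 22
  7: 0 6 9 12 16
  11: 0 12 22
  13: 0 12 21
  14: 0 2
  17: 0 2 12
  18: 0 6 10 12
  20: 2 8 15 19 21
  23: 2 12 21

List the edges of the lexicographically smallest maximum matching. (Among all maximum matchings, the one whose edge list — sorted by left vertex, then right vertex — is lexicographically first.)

|M| = 9 (so the lex-smallest maximum matching has 9 edges)
process left vertices in ascending order; for each, take the smallest-labelled available neighbour that still permits 9 edges overall, or leave it unmatched if none does
lex-smallest matching: {1-0, 3-12, 4-6, 5-2, 7-9, 11-22, 13-21, 18-10, 20-8}

Lex-smallest maximum matching: {(1,0), (3,12), (4,6), (5,2), (7,9), (11,22), (13,21), (18,10), (20,8)}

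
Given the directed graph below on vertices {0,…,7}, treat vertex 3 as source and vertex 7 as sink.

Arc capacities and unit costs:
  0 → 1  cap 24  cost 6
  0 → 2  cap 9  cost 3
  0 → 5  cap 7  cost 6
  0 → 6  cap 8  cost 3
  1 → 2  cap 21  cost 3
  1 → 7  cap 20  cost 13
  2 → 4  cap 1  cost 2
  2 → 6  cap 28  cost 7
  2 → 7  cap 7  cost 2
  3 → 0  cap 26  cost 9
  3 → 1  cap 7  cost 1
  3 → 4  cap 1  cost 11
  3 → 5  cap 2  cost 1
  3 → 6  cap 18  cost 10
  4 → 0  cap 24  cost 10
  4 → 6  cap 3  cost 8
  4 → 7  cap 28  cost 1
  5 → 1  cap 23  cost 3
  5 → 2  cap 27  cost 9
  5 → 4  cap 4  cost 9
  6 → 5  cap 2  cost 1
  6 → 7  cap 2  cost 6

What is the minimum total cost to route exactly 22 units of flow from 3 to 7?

shortest-cost path #1: 3→1→2→7 push 7 @ unit cost 6 (adds 42)
shortest-cost path #2: 3→5→1→2→4→7 push 1 @ unit cost 10 (adds 10)
shortest-cost path #3: 3→5→4→7 push 1 @ unit cost 11 (adds 11)
shortest-cost path #4: 3→4→7 push 1 @ unit cost 12 (adds 12)
shortest-cost path #5: 3→6→7 push 2 @ unit cost 16 (adds 32)
shortest-cost path #6: 3→0→2→1→5→4→7 push 1 @ unit cost 16 (adds 16)
shortest-cost path #7: 3→6→5→4→7 push 2 @ unit cost 21 (adds 42)
shortest-cost path #8: 3→0→2→1→7 push 7 @ unit cost 22 (adds 154)
total cost = 319

Minimum cost for 22 units: 319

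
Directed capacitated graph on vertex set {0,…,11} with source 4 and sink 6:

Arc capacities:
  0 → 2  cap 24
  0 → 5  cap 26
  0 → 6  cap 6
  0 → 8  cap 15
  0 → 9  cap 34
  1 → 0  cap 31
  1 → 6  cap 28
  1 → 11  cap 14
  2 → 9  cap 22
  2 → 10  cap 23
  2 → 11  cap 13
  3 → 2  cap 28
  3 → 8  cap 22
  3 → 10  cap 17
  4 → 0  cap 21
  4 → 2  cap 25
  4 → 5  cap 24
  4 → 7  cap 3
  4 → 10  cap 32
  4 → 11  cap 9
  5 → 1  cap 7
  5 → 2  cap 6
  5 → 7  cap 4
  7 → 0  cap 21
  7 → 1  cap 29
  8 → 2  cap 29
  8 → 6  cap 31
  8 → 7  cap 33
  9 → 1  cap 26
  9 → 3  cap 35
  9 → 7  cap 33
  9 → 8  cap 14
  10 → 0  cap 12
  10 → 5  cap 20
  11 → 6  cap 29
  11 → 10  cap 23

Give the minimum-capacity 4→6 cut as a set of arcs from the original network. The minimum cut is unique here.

Min-cut arcs: {(4,0), (4,2), (4,7), (4,11), (5,1), (5,2), (5,7), (10,0)} (total capacity 87)

augment #1: 4→0→6 push 6
augment #2: 4→11→6 push 9
augment #3: 4→0→8→6 push 15
augment #4: 4→2→11→6 push 13
augment #5: 4→5→1→6 push 7
augment #6: 4→7→1→6 push 3
augment #7: 4→2→9→1→6 push 12
augment #8: 4→5→7→1→6 push 4
augment #9: 4→5→2→9→1→6 push 2
augment #10: 4→5→2→9→8→6 push 4
augment #11: 4→10→0→9→8→6 push 10
augment #12: 4→10→0→9→1→11→6 push 2
max flow = 87; residual-reachable set from 4 gives S-side
cut edges (S→T): {(4,0), (4,2), (4,7), (4,11), (5,1), (5,2), (5,7), (10,0)} total cap 87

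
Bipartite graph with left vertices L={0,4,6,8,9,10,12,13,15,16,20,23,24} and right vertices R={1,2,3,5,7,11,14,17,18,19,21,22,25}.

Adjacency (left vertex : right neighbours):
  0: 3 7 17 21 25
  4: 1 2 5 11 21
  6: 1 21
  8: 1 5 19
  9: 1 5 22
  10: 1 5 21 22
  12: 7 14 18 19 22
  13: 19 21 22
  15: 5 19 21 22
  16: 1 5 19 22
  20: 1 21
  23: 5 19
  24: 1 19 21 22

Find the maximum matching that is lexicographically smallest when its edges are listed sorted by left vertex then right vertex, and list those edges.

Lex-smallest maximum matching: {(0,3), (4,2), (6,1), (8,5), (9,22), (10,21), (12,7), (13,19)}

|M| = 8 (so the lex-smallest maximum matching has 8 edges)
process left vertices in ascending order; for each, take the smallest-labelled available neighbour that still permits 8 edges overall, or leave it unmatched if none does
lex-smallest matching: {0-3, 4-2, 6-1, 8-5, 9-22, 10-21, 12-7, 13-19}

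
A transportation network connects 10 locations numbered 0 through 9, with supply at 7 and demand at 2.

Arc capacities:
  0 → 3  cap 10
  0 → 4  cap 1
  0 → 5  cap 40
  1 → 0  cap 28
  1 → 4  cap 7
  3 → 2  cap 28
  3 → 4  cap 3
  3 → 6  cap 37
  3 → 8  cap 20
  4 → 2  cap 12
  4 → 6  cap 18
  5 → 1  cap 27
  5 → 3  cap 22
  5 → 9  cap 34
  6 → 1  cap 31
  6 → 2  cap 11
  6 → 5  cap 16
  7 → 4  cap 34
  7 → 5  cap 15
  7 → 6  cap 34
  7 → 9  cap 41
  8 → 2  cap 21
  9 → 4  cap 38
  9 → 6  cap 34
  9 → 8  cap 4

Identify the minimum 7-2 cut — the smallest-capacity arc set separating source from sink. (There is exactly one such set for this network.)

augment #1: 7→4→2 push 12
augment #2: 7→6→2 push 11
augment #3: 7→5→3→2 push 15
augment #4: 7→9→8→2 push 4
augment #5: 7→6→5→3→2 push 7
augment #6: 7→6→1→0→3→2 push 6
augment #7: 7→6→1→0→3→8→2 push 4
max flow = 59; residual-reachable set from 7 gives S-side
cut edges (S→T): {(0,3), (4,2), (5,3), (6,2), (9,8)} total cap 59

Min-cut arcs: {(0,3), (4,2), (5,3), (6,2), (9,8)} (total capacity 59)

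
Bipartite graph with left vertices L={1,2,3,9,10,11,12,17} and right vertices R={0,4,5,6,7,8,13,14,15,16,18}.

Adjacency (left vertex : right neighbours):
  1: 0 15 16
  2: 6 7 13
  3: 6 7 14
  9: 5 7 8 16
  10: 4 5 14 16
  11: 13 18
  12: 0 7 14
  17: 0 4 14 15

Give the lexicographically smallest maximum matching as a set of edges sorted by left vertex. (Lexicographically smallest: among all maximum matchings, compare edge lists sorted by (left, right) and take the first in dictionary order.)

Lex-smallest maximum matching: {(1,0), (2,6), (3,7), (9,5), (10,4), (11,13), (12,14), (17,15)}

|M| = 8 (so the lex-smallest maximum matching has 8 edges)
process left vertices in ascending order; for each, take the smallest-labelled available neighbour that still permits 8 edges overall, or leave it unmatched if none does
lex-smallest matching: {1-0, 2-6, 3-7, 9-5, 10-4, 11-13, 12-14, 17-15}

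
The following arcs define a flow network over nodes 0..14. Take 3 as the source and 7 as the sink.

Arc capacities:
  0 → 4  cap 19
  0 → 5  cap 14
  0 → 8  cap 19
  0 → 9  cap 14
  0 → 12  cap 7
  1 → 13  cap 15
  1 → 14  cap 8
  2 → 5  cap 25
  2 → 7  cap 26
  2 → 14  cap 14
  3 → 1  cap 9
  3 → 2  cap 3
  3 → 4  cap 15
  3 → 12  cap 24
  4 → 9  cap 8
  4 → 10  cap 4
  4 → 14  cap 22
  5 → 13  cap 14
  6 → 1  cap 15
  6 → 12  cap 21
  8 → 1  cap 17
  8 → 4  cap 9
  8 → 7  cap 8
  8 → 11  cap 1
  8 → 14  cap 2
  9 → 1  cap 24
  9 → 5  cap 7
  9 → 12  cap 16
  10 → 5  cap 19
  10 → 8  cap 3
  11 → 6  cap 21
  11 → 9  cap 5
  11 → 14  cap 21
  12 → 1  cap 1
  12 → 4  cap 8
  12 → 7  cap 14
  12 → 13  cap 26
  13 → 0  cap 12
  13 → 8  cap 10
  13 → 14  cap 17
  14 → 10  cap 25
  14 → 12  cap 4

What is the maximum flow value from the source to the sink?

Maximum flow value: 25

augment #1: 3→2→7 bottleneck 3, total now 3
augment #2: 3→12→7 bottleneck 14, total now 17
augment #3: 3→1→13→8→7 bottleneck 8, total now 25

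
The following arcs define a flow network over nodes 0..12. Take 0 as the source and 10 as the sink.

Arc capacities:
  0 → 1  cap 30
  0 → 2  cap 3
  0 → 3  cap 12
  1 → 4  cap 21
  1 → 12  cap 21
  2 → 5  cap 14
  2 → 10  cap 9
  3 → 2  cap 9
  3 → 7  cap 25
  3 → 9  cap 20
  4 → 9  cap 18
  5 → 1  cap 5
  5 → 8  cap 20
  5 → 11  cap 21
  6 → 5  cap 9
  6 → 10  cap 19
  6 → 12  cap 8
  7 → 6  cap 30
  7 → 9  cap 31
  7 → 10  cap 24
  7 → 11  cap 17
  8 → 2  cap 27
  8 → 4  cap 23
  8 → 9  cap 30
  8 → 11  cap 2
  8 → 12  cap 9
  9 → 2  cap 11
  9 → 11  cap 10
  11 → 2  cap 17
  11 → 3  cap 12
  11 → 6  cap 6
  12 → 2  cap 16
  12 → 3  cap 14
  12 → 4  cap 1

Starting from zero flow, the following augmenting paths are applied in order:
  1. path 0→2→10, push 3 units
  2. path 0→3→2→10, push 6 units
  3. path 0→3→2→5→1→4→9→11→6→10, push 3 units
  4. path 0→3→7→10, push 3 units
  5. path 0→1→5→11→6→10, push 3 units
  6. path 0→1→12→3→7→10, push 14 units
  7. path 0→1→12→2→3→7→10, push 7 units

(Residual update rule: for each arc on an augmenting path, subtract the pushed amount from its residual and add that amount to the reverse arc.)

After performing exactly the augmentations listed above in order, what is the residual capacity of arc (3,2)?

after path 1 (0→2→10, push 3): res(3,2)=9
after path 2 (0→3→2→10, push 6): res(3,2)=3
after path 3 (0→3→2→5→1→4→9→11→6→10, push 3): res(3,2)=0
after path 4 (0→3→7→10, push 3): res(3,2)=0
after path 5 (0→1→5→11→6→10, push 3): res(3,2)=0
after path 6 (0→1→12→3→7→10, push 14): res(3,2)=0
after path 7 (0→1→12→2→3→7→10, push 7): res(3,2)=7

Residual capacity of (3,2): 7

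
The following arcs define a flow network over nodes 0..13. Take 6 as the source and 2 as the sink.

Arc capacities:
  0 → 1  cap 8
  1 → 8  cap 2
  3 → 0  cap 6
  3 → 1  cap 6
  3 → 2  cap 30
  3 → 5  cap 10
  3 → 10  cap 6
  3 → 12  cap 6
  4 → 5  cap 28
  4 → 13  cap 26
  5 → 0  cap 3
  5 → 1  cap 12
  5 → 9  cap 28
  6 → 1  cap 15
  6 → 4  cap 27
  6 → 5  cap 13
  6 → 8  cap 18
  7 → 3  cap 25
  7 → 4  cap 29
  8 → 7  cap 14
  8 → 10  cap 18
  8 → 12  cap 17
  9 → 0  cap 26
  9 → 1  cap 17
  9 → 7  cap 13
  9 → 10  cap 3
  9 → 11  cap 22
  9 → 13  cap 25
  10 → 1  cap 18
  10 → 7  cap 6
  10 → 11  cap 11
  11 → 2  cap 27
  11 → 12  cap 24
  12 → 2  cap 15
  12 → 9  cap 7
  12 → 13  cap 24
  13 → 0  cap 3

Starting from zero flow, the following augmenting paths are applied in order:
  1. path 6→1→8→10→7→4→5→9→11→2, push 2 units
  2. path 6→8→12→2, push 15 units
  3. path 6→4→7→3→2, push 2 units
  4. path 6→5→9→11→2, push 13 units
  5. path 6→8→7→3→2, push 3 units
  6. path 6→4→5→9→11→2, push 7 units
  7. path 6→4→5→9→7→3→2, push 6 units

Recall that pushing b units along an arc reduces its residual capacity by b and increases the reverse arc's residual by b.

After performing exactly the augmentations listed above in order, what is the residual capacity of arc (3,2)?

Residual capacity of (3,2): 19

after path 1 (6→1→8→10→7→4→5→9→11→2, push 2): res(3,2)=30
after path 2 (6→8→12→2, push 15): res(3,2)=30
after path 3 (6→4→7→3→2, push 2): res(3,2)=28
after path 4 (6→5→9→11→2, push 13): res(3,2)=28
after path 5 (6→8→7→3→2, push 3): res(3,2)=25
after path 6 (6→4→5→9→11→2, push 7): res(3,2)=25
after path 7 (6→4→5→9→7→3→2, push 6): res(3,2)=19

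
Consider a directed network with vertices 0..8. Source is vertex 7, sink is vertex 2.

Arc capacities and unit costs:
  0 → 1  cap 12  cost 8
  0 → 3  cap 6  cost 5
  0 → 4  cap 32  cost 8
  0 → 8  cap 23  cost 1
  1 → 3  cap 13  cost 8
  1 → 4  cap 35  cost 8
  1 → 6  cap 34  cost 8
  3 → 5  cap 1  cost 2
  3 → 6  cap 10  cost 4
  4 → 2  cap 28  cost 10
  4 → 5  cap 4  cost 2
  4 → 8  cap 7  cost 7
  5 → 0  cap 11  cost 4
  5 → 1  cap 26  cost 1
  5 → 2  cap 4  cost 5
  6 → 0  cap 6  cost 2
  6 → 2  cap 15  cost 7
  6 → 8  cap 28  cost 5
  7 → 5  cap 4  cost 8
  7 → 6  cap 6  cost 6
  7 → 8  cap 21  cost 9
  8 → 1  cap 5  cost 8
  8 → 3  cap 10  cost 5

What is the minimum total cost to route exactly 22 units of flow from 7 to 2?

Minimum cost for 22 units: 460

shortest-cost path #1: 7→5→2 push 4 @ unit cost 13 (adds 52)
shortest-cost path #2: 7→6→2 push 6 @ unit cost 13 (adds 78)
shortest-cost path #3: 7→8→3→6→2 push 9 @ unit cost 25 (adds 225)
shortest-cost path #4: 7→8→1→4→2 push 3 @ unit cost 35 (adds 105)
total cost = 460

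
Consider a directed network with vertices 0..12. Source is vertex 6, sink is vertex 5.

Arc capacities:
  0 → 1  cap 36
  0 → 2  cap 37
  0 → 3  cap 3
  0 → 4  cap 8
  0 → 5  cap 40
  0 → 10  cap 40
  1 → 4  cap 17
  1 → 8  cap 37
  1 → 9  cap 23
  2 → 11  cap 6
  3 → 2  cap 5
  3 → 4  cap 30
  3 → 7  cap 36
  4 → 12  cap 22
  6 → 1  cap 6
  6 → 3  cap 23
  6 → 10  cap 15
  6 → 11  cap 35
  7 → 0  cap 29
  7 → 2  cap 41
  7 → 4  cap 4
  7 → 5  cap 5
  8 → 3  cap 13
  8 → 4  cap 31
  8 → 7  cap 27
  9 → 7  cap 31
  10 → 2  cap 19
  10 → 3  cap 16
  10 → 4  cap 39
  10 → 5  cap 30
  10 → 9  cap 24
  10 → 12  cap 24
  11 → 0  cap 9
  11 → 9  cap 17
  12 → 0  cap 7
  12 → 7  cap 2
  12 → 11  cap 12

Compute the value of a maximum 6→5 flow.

Maximum flow value: 65

augment #1: 6→10→5 bottleneck 15, total now 15
augment #2: 6→3→7→5 bottleneck 5, total now 20
augment #3: 6→11→0→5 bottleneck 9, total now 29
augment #4: 6→3→7→0→5 bottleneck 18, total now 47
augment #5: 6→1→4→12→0→5 bottleneck 6, total now 53
augment #6: 6→11→9→7→0→5 bottleneck 7, total now 60
augment #7: 6→11→9→7→0→10→5 bottleneck 4, total now 64
augment #8: 6→11→9→7→4→12→0→10→5 bottleneck 1, total now 65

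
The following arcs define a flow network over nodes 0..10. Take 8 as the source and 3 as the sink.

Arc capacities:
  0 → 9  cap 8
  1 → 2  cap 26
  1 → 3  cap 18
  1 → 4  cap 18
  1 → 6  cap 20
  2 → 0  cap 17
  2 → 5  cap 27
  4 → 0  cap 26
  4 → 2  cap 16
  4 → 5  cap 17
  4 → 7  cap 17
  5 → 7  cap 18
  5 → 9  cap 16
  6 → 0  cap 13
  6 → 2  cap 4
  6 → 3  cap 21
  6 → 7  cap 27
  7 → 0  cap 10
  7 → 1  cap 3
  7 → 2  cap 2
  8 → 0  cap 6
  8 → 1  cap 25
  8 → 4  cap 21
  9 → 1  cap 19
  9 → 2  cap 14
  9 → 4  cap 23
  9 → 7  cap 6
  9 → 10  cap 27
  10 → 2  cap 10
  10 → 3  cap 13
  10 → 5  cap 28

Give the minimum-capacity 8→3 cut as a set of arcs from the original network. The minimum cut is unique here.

Min-cut arcs: {(1,3), (1,6), (10,3)} (total capacity 51)

augment #1: 8→1→3 push 18
augment #2: 8→1→6→3 push 7
augment #3: 8→0→9→10→3 push 6
augment #4: 8→4→0→9→10→3 push 2
augment #5: 8→4→5→9→10→3 push 5
augment #6: 8→4→7→1→6→3 push 3
augment #7: 8→4→5→9→1→6→3 push 10
max flow = 51; residual-reachable set from 8 gives S-side
cut edges (S→T): {(1,3), (1,6), (10,3)} total cap 51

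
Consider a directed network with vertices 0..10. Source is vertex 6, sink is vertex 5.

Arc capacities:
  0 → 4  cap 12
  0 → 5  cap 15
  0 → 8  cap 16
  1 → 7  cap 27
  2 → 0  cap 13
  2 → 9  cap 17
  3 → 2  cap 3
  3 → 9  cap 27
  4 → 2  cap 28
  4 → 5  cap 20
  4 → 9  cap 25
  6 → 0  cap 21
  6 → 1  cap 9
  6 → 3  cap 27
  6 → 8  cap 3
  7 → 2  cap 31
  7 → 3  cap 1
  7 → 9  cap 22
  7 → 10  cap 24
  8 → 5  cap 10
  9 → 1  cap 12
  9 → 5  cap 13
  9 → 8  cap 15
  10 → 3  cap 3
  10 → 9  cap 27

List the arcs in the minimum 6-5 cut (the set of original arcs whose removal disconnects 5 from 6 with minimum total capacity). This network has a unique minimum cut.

Min-cut arcs: {(0,4), (0,5), (8,5), (9,5)} (total capacity 50)

augment #1: 6→0→5 push 15
augment #2: 6→8→5 push 3
augment #3: 6→0→4→5 push 6
augment #4: 6→3→9→5 push 13
augment #5: 6→3→9→8→5 push 7
augment #6: 6→3→2→0→4→5 push 3
augment #7: 6→1→7→2→0→4→5 push 3
max flow = 50; residual-reachable set from 6 gives S-side
cut edges (S→T): {(0,4), (0,5), (8,5), (9,5)} total cap 50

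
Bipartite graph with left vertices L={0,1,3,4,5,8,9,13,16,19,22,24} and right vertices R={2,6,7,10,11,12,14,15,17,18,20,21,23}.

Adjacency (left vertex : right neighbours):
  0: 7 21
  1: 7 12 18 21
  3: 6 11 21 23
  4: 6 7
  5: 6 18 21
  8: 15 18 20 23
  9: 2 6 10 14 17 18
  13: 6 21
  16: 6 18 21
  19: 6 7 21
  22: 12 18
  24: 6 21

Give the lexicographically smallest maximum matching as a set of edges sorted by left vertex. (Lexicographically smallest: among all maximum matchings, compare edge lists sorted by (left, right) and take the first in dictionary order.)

Lex-smallest maximum matching: {(0,7), (1,12), (3,11), (4,6), (5,18), (8,15), (9,2), (13,21)}

|M| = 8 (so the lex-smallest maximum matching has 8 edges)
process left vertices in ascending order; for each, take the smallest-labelled available neighbour that still permits 8 edges overall, or leave it unmatched if none does
lex-smallest matching: {0-7, 1-12, 3-11, 4-6, 5-18, 8-15, 9-2, 13-21}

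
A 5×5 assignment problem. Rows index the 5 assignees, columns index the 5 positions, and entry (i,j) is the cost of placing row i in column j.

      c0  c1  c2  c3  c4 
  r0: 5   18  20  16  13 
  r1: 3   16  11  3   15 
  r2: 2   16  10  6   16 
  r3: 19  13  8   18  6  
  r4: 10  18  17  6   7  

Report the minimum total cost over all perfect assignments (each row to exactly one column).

one of 2 optimal assignments: row0→col0 (cost 5), row1→col3 (cost 3), row2→col2 (cost 10), row3→col1 (cost 13), row4→col4 (cost 7)
total = 5 + 3 + 10 + 13 + 7 = 38

Minimum assignment cost: 38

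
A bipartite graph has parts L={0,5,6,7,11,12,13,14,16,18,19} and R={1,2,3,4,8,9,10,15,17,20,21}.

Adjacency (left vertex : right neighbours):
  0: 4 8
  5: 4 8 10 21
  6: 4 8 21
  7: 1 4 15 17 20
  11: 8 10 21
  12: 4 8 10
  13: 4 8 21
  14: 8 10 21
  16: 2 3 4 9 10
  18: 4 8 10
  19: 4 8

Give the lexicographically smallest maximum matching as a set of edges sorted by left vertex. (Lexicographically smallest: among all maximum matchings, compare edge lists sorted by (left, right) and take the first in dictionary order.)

|M| = 6 (so the lex-smallest maximum matching has 6 edges)
process left vertices in ascending order; for each, take the smallest-labelled available neighbour that still permits 6 edges overall, or leave it unmatched if none does
lex-smallest matching: {0-4, 5-8, 6-21, 7-1, 11-10, 16-2}

Lex-smallest maximum matching: {(0,4), (5,8), (6,21), (7,1), (11,10), (16,2)}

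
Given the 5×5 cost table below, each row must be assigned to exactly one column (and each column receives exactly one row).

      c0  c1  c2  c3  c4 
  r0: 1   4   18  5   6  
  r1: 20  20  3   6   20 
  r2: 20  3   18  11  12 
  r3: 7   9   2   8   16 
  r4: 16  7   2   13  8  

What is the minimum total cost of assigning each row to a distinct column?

Minimum assignment cost: 20

optimal assignment: row0→col0 (cost 1), row1→col3 (cost 6), row2→col1 (cost 3), row3→col2 (cost 2), row4→col4 (cost 8)
total = 1 + 6 + 3 + 2 + 8 = 20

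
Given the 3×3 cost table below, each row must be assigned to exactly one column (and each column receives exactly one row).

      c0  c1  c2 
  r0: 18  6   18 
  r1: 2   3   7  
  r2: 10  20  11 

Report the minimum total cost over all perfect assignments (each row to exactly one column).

optimal assignment: row0→col1 (cost 6), row1→col0 (cost 2), row2→col2 (cost 11)
total = 6 + 2 + 11 = 19

Minimum assignment cost: 19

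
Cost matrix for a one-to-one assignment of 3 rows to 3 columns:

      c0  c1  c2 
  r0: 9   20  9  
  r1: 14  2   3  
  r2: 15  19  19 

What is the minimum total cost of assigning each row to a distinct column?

Minimum assignment cost: 26

optimal assignment: row0→col2 (cost 9), row1→col1 (cost 2), row2→col0 (cost 15)
total = 9 + 2 + 15 = 26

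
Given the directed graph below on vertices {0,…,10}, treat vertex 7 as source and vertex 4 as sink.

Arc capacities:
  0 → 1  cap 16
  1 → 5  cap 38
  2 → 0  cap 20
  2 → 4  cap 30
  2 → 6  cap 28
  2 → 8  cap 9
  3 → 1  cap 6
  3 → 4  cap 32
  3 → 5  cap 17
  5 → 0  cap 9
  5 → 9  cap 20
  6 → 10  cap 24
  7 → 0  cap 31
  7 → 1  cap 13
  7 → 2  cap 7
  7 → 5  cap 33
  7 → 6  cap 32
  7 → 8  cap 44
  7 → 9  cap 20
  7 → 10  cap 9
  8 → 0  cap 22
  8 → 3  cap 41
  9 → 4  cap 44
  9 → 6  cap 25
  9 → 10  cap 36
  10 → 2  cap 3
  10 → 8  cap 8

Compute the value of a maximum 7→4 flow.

augment #1: 7→2→4 bottleneck 7, total now 7
augment #2: 7→9→4 bottleneck 20, total now 27
augment #3: 7→5→9→4 bottleneck 20, total now 47
augment #4: 7→8→3→4 bottleneck 32, total now 79
augment #5: 7→10→2→4 bottleneck 3, total now 82

Maximum flow value: 82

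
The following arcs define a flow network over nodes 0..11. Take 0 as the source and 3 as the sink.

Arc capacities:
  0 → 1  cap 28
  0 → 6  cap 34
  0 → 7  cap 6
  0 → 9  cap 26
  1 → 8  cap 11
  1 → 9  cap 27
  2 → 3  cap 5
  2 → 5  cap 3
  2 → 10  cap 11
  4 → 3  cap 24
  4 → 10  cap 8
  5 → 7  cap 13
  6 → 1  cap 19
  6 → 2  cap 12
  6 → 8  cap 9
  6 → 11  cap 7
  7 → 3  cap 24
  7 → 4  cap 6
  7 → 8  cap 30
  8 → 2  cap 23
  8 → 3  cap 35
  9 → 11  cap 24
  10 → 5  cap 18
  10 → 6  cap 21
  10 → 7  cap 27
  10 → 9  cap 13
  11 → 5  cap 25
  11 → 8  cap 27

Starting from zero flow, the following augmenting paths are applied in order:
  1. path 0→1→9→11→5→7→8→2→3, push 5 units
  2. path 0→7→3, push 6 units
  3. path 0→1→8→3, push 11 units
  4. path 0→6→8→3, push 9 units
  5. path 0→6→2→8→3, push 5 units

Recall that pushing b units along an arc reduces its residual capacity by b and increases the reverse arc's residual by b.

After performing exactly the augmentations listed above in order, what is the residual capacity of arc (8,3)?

Residual capacity of (8,3): 10

after path 1 (0→1→9→11→5→7→8→2→3, push 5): res(8,3)=35
after path 2 (0→7→3, push 6): res(8,3)=35
after path 3 (0→1→8→3, push 11): res(8,3)=24
after path 4 (0→6→8→3, push 9): res(8,3)=15
after path 5 (0→6→2→8→3, push 5): res(8,3)=10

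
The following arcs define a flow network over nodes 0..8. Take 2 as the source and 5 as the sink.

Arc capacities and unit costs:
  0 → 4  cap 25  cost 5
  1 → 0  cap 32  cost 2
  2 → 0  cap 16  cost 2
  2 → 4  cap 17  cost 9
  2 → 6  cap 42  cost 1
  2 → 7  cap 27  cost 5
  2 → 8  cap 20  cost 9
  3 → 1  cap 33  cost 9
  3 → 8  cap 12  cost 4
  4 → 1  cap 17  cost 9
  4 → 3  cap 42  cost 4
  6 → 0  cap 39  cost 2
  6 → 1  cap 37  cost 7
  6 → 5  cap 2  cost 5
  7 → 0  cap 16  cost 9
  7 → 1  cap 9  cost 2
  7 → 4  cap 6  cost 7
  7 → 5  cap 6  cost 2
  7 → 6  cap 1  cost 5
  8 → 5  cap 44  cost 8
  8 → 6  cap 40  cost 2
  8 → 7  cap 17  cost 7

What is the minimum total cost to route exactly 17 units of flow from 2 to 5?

shortest-cost path #1: 2→6→5 push 2 @ unit cost 6 (adds 12)
shortest-cost path #2: 2→7→5 push 6 @ unit cost 7 (adds 42)
shortest-cost path #3: 2→8→5 push 9 @ unit cost 17 (adds 153)
total cost = 207

Minimum cost for 17 units: 207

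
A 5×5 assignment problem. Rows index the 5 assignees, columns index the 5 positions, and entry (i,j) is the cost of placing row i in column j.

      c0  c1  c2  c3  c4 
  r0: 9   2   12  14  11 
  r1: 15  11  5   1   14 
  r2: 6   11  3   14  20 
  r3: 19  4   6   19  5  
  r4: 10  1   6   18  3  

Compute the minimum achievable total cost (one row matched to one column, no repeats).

optimal assignment: row0→col1 (cost 2), row1→col3 (cost 1), row2→col0 (cost 6), row3→col2 (cost 6), row4→col4 (cost 3)
total = 2 + 1 + 6 + 6 + 3 = 18

Minimum assignment cost: 18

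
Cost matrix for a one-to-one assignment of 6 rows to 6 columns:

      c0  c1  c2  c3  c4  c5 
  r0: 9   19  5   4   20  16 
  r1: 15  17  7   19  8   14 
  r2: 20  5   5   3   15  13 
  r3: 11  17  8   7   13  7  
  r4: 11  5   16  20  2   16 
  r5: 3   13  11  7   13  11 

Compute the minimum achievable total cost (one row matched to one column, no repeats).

Minimum assignment cost: 28

optimal assignment: row0→col3 (cost 4), row1→col2 (cost 7), row2→col1 (cost 5), row3→col5 (cost 7), row4→col4 (cost 2), row5→col0 (cost 3)
total = 4 + 7 + 5 + 7 + 2 + 3 = 28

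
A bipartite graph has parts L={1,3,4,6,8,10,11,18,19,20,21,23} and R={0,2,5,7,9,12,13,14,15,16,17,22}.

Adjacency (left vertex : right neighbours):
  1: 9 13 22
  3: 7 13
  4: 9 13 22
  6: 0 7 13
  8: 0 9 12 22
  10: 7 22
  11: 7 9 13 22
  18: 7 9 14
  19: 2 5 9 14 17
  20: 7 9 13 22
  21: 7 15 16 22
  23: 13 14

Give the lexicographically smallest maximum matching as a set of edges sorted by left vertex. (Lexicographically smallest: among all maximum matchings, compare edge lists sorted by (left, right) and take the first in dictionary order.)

|M| = 9 (so the lex-smallest maximum matching has 9 edges)
process left vertices in ascending order; for each, take the smallest-labelled available neighbour that still permits 9 edges overall, or leave it unmatched if none does
lex-smallest matching: {1-9, 3-7, 4-13, 6-0, 8-12, 10-22, 18-14, 19-2, 21-15}

Lex-smallest maximum matching: {(1,9), (3,7), (4,13), (6,0), (8,12), (10,22), (18,14), (19,2), (21,15)}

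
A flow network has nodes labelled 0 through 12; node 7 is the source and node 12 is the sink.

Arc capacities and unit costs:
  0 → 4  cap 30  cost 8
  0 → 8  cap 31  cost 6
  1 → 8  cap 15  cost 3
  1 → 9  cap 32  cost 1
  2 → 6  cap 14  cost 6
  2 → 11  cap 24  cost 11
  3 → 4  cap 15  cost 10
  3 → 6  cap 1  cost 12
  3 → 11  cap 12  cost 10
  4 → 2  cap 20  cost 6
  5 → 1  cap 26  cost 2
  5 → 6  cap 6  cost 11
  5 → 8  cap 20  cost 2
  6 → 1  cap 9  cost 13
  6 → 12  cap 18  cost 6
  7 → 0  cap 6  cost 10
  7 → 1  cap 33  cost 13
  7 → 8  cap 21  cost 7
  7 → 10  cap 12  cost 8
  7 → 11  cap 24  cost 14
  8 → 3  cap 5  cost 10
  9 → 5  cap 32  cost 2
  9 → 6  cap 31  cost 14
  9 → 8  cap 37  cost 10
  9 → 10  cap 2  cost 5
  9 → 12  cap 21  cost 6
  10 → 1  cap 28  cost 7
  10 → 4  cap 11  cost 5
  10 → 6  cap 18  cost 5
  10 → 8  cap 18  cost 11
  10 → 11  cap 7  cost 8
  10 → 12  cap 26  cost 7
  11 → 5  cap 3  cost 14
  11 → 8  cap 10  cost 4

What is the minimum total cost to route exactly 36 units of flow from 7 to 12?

shortest-cost path #1: 7→10→12 push 12 @ unit cost 15 (adds 180)
shortest-cost path #2: 7→1→9→12 push 21 @ unit cost 20 (adds 420)
shortest-cost path #3: 7→1→9→10→12 push 2 @ unit cost 26 (adds 52)
shortest-cost path #4: 7→1→9→5→6→12 push 1 @ unit cost 33 (adds 33)
total cost = 685

Minimum cost for 36 units: 685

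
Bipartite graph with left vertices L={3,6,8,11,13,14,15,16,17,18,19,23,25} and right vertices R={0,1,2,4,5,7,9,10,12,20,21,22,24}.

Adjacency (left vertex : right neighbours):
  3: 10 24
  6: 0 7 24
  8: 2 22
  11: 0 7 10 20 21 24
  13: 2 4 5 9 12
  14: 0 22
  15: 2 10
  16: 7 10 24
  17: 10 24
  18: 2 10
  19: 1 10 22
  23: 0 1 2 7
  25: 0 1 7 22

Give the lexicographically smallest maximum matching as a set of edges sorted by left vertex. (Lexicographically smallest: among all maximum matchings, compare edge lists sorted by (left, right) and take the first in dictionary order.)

Lex-smallest maximum matching: {(3,10), (6,0), (8,2), (11,20), (13,4), (14,22), (16,7), (17,24), (19,1)}

|M| = 9 (so the lex-smallest maximum matching has 9 edges)
process left vertices in ascending order; for each, take the smallest-labelled available neighbour that still permits 9 edges overall, or leave it unmatched if none does
lex-smallest matching: {3-10, 6-0, 8-2, 11-20, 13-4, 14-22, 16-7, 17-24, 19-1}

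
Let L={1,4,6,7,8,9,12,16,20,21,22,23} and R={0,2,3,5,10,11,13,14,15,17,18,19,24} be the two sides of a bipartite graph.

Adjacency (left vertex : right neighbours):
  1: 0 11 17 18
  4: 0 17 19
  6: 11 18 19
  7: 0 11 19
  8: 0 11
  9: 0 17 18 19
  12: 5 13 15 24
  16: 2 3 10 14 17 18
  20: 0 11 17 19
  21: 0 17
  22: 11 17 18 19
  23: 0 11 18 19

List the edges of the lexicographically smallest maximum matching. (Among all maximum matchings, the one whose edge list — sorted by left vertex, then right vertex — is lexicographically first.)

Lex-smallest maximum matching: {(1,0), (4,17), (6,11), (7,19), (9,18), (12,5), (16,2)}

|M| = 7 (so the lex-smallest maximum matching has 7 edges)
process left vertices in ascending order; for each, take the smallest-labelled available neighbour that still permits 7 edges overall, or leave it unmatched if none does
lex-smallest matching: {1-0, 4-17, 6-11, 7-19, 9-18, 12-5, 16-2}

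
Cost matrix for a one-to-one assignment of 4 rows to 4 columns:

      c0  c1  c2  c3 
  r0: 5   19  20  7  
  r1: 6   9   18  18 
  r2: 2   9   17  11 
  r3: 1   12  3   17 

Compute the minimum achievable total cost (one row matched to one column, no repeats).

optimal assignment: row0→col3 (cost 7), row1→col1 (cost 9), row2→col0 (cost 2), row3→col2 (cost 3)
total = 7 + 9 + 2 + 3 = 21

Minimum assignment cost: 21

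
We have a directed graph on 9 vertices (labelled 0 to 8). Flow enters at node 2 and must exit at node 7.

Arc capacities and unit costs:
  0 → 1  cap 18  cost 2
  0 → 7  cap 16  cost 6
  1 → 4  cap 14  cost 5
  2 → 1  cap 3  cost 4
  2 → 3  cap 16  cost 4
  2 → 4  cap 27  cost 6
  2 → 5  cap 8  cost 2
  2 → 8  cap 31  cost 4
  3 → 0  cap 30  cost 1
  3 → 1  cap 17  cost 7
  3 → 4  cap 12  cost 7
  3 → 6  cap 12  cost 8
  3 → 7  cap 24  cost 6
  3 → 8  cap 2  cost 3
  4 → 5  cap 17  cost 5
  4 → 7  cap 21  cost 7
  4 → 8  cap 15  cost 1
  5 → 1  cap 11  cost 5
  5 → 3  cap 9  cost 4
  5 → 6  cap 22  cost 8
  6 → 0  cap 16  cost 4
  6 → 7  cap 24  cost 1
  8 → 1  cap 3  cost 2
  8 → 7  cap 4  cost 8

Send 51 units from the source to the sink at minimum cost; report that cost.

shortest-cost path #1: 2→3→7 push 16 @ unit cost 10 (adds 160)
shortest-cost path #2: 2→5→6→7 push 8 @ unit cost 11 (adds 88)
shortest-cost path #3: 2→8→7 push 4 @ unit cost 12 (adds 48)
shortest-cost path #4: 2→4→7 push 21 @ unit cost 13 (adds 273)
shortest-cost path #5: 2→4→5→6→7 push 2 @ unit cost 20 (adds 40)
total cost = 609

Minimum cost for 51 units: 609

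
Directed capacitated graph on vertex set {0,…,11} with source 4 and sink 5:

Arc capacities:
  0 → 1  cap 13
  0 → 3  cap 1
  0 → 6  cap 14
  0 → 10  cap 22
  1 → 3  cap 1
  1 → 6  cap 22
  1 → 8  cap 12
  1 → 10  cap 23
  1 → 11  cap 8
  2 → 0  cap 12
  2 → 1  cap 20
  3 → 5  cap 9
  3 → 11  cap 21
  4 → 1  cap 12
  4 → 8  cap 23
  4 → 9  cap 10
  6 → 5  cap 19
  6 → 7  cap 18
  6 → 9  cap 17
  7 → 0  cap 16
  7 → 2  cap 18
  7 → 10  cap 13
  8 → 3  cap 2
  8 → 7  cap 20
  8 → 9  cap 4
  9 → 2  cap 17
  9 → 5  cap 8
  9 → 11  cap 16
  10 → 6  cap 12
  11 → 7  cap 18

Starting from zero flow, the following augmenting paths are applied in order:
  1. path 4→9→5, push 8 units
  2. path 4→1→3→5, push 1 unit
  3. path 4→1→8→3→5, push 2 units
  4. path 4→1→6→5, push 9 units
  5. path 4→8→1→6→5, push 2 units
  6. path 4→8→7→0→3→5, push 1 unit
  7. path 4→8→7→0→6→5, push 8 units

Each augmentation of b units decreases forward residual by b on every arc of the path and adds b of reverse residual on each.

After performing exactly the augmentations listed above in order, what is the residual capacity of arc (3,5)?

after path 1 (4→9→5, push 8): res(3,5)=9
after path 2 (4→1→3→5, push 1): res(3,5)=8
after path 3 (4→1→8→3→5, push 2): res(3,5)=6
after path 4 (4→1→6→5, push 9): res(3,5)=6
after path 5 (4→8→1→6→5, push 2): res(3,5)=6
after path 6 (4→8→7→0→3→5, push 1): res(3,5)=5
after path 7 (4→8→7→0→6→5, push 8): res(3,5)=5

Residual capacity of (3,5): 5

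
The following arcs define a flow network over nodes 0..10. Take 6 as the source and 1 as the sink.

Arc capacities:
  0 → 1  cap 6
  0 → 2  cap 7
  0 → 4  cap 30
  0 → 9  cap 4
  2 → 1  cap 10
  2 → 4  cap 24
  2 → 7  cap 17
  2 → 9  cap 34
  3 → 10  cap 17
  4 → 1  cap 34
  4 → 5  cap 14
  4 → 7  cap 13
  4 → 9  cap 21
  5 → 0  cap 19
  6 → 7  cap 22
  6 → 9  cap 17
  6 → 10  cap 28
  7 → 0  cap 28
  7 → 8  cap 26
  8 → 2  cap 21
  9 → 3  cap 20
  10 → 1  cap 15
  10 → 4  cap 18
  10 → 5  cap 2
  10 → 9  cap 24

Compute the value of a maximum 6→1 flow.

Maximum flow value: 57

augment #1: 6→10→1 bottleneck 15, total now 15
augment #2: 6→7→0→1 bottleneck 6, total now 21
augment #3: 6→10→4→1 bottleneck 13, total now 34
augment #4: 6→7→0→2→1 bottleneck 7, total now 41
augment #5: 6→7→0→4→1 bottleneck 9, total now 50
augment #6: 6→9→3→10→4→1 bottleneck 5, total now 55
augment #7: 6→9→3→10→5→0→4→1 bottleneck 2, total now 57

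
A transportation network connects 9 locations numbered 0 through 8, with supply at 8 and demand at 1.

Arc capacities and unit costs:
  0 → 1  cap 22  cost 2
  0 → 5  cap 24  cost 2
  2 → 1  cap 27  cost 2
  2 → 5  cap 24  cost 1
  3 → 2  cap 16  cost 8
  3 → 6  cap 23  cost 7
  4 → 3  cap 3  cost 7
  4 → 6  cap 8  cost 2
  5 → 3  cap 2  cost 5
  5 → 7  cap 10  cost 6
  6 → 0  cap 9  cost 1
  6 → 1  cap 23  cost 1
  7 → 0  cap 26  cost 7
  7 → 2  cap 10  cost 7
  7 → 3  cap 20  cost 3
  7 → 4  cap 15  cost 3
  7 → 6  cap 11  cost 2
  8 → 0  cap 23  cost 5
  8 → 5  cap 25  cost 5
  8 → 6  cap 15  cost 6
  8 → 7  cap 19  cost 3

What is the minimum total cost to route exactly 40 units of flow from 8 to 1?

shortest-cost path #1: 8→7→6→1 push 11 @ unit cost 6 (adds 66)
shortest-cost path #2: 8→0→1 push 22 @ unit cost 7 (adds 154)
shortest-cost path #3: 8→6→1 push 7 @ unit cost 7 (adds 49)
total cost = 269

Minimum cost for 40 units: 269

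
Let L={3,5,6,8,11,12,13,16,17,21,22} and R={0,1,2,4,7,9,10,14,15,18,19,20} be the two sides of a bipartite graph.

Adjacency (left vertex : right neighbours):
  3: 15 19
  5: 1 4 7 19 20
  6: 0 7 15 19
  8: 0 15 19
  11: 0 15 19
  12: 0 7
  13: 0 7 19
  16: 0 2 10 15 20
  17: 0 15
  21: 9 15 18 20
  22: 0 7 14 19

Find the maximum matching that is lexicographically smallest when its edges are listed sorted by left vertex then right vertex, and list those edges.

|M| = 8 (so the lex-smallest maximum matching has 8 edges)
process left vertices in ascending order; for each, take the smallest-labelled available neighbour that still permits 8 edges overall, or leave it unmatched if none does
lex-smallest matching: {3-15, 5-1, 6-0, 8-19, 12-7, 16-2, 21-9, 22-14}

Lex-smallest maximum matching: {(3,15), (5,1), (6,0), (8,19), (12,7), (16,2), (21,9), (22,14)}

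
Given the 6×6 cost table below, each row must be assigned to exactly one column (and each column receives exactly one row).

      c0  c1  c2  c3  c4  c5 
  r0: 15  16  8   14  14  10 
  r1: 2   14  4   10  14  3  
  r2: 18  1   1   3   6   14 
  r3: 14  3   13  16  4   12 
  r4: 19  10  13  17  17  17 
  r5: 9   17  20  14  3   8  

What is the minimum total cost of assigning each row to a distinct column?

optimal assignment: row0→col5 (cost 10), row1→col0 (cost 2), row2→col3 (cost 3), row3→col1 (cost 3), row4→col2 (cost 13), row5→col4 (cost 3)
total = 10 + 2 + 3 + 3 + 13 + 3 = 34

Minimum assignment cost: 34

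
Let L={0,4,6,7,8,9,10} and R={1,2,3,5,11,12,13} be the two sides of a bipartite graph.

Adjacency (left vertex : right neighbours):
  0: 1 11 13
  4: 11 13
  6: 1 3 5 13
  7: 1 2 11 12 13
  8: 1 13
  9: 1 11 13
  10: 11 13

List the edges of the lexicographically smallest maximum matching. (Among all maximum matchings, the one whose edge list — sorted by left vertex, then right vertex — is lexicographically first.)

|M| = 5 (so the lex-smallest maximum matching has 5 edges)
process left vertices in ascending order; for each, take the smallest-labelled available neighbour that still permits 5 edges overall, or leave it unmatched if none does
lex-smallest matching: {0-1, 4-11, 6-3, 7-2, 8-13}

Lex-smallest maximum matching: {(0,1), (4,11), (6,3), (7,2), (8,13)}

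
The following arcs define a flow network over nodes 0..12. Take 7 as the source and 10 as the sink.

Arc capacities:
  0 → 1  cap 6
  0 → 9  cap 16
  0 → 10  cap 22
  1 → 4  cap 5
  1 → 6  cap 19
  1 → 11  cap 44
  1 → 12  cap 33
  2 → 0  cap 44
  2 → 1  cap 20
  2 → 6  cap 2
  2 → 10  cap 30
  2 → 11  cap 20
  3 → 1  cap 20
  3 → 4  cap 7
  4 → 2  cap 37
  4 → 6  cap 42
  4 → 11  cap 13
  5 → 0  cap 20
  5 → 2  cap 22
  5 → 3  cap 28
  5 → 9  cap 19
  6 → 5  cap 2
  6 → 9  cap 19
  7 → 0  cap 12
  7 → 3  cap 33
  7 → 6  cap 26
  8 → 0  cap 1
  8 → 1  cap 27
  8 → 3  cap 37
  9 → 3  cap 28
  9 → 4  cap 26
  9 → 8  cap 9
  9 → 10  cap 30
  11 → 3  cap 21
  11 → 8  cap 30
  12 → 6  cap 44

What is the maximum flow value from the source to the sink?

augment #1: 7→0→10 bottleneck 12, total now 12
augment #2: 7→6→9→10 bottleneck 19, total now 31
augment #3: 7→3→4→2→10 bottleneck 7, total now 38
augment #4: 7→6→5→0→10 bottleneck 2, total now 40
augment #5: 7→3→1→4→2→10 bottleneck 5, total now 45
augment #6: 7→3→1→11→8→0→10 bottleneck 1, total now 46

Maximum flow value: 46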